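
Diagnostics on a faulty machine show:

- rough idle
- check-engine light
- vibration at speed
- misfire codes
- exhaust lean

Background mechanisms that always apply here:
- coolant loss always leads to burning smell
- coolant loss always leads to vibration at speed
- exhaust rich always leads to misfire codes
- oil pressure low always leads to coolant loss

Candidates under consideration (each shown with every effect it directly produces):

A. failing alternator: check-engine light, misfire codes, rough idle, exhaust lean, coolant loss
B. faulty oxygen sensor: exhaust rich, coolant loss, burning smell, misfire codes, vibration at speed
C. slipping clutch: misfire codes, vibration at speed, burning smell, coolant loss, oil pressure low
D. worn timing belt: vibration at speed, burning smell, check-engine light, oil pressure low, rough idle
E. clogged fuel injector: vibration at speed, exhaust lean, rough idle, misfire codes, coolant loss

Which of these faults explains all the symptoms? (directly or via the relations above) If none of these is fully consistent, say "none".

Per-candidate check:
(A) failing alternator — rough idle +; check-engine light +; vibration at speed + (through coolant loss → vibration at speed); misfire codes +; exhaust lean +
(B) faulty oxygen sensor — rough idle -; check-engine light -; vibration at speed +; misfire codes +; exhaust lean -
(C) slipping clutch — rough idle -; check-engine light -; vibration at speed +; misfire codes +; exhaust lean -
(D) worn timing belt — does not account for misfire codes, exhaust lean
(E) clogged fuel injector — rough idle +; check-engine light -; vibration at speed +; misfire codes +; exhaust lean +
(A) is the only candidate with no mismatches.

A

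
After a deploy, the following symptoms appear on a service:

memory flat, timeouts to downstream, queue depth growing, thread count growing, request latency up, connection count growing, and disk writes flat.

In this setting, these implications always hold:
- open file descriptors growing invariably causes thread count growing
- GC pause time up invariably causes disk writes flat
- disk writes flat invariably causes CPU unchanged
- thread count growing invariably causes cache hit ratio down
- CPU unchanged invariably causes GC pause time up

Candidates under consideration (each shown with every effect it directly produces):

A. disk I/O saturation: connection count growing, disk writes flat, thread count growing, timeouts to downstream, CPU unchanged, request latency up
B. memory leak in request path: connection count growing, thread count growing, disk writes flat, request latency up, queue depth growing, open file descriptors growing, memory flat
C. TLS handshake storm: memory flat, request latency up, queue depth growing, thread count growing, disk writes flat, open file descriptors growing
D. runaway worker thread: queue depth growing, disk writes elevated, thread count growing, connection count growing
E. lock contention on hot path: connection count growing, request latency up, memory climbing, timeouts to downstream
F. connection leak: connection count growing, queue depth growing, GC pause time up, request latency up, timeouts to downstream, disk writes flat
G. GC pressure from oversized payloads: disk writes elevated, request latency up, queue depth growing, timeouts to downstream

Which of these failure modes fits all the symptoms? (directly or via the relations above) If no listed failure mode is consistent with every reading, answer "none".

Checking each candidate against the observations:
(A) disk I/O saturation — memory flat ✗; timeouts to downstream ✓; queue depth growing ✗; thread count growing ✓; request latency up ✓; connection count growing ✓; disk writes flat ✓
(B) memory leak in request path — does not account for timeouts to downstream
(C) TLS handshake storm — memory flat ✓; timeouts to downstream ✗; queue depth growing ✓; thread count growing ✓; request latency up ✓; connection count growing ✗; disk writes flat ✓
(D) runaway worker thread — memory flat ✗; timeouts to downstream ✗; queue depth growing ✓; thread count growing ✓; request latency up ✗; connection count growing ✓; disk writes flat ✗
(E) lock contention on hot path — fails on memory flat, queue depth growing, thread count growing, disk writes flat (predicts memory climbing, not memory flat)
(F) connection leak — does not account for memory flat, thread count growing
(G) GC pressure from oversized payloads — memory flat ✗; timeouts to downstream ✓; queue depth growing ✓; thread count growing ✗; request latency up ✓; connection count growing ✗; disk writes flat ✗
No candidate is consistent with all observations.

none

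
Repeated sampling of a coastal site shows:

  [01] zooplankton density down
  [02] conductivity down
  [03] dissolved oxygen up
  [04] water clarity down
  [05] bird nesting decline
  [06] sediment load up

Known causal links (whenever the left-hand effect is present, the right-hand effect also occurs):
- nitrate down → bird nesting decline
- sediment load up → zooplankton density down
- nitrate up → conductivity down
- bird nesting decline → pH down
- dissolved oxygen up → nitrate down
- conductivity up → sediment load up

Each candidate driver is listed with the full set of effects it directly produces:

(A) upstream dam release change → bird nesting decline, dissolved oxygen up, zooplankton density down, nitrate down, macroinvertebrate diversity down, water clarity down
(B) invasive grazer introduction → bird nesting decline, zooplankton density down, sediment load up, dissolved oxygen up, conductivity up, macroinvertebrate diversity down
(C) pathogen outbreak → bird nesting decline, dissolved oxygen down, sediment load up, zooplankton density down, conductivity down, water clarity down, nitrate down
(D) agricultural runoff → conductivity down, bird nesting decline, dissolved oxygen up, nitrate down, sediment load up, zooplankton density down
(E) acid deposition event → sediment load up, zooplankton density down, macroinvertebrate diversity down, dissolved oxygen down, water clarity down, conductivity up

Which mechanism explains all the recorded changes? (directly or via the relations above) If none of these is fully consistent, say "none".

none

Checking each candidate against the observations:
(A) upstream dam release change — zooplankton density down +; conductivity down -; dissolved oxygen up +; water clarity down +; bird nesting decline +; sediment load up -
(B) invasive grazer introduction — zooplankton density down +; conductivity down -; dissolved oxygen up +; water clarity down -; bird nesting decline +; sediment load up +
(C) pathogen outbreak — fails on dissolved oxygen up (predicts dissolved oxygen down, not dissolved oxygen up)
(D) agricultural runoff — does not account for water clarity down
(E) acid deposition event — fails on conductivity down, dissolved oxygen up, bird nesting decline (predicts conductivity up, not conductivity down; predicts dissolved oxygen down, not dissolved oxygen up)
Every candidate fails on at least one observation.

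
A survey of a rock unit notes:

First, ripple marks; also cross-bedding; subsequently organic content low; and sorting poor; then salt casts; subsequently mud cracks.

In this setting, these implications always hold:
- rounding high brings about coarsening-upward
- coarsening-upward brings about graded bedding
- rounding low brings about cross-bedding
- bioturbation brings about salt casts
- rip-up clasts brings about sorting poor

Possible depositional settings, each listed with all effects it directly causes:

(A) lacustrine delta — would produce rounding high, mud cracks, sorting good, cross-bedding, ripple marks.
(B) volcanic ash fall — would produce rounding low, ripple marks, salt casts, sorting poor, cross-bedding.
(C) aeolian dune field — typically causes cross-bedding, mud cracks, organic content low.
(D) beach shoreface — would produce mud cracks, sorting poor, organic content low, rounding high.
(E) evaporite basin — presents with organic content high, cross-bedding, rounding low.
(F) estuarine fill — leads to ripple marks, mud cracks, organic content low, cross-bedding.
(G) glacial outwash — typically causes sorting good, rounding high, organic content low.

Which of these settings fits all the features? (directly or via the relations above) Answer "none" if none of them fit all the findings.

none

Checking each candidate against the observations:
(A) lacustrine delta — fails on organic content low, sorting poor, salt casts (predicts sorting good, not sorting poor)
(B) volcanic ash fall — ripple marks +; cross-bedding +; organic content low -; sorting poor +; salt casts +; mud cracks -
(C) aeolian dune field — does not account for ripple marks, sorting poor, salt casts
(D) beach shoreface — ripple marks -; cross-bedding -; organic content low +; sorting poor +; salt casts -; mud cracks +
(E) evaporite basin — ripple marks -; cross-bedding +; organic content low -; sorting poor -; salt casts -; mud cracks -
(F) estuarine fill — ripple marks +; cross-bedding +; organic content low +; sorting poor -; salt casts -; mud cracks +
(G) glacial outwash — ripple marks -; cross-bedding -; organic content low +; sorting poor -; salt casts -; mud cracks -
No candidate is consistent with all observations.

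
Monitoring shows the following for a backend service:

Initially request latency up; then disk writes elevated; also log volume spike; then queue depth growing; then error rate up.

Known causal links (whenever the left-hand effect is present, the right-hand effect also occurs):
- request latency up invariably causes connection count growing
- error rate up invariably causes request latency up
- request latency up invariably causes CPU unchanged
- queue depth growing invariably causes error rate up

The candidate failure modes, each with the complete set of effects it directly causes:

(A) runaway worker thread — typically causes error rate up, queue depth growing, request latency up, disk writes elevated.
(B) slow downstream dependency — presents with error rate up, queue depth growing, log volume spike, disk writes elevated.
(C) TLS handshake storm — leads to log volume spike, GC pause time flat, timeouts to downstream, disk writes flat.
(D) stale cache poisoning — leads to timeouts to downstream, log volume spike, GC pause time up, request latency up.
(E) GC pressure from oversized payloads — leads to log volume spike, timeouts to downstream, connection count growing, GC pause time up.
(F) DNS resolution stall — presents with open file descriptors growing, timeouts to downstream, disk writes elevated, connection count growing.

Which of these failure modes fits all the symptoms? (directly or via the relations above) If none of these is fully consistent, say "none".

B

Testing each hypothesis:
(A) runaway worker thread — does not account for log volume spike
(B) slow downstream dependency — request latency up match (via error rate up → request latency up); disk writes elevated match; log volume spike match; queue depth growing match; error rate up match
(C) TLS handshake storm — fails on request latency up, disk writes elevated, queue depth growing, error rate up (predicts disk writes flat, not disk writes elevated)
(D) stale cache poisoning — does not account for disk writes elevated, queue depth growing, error rate up
(E) GC pressure from oversized payloads — request latency up miss; disk writes elevated miss; log volume spike match; queue depth growing miss; error rate up miss
(F) DNS resolution stall — request latency up miss; disk writes elevated match; log volume spike miss; queue depth growing miss; error rate up miss
(B) is the only candidate with no mismatches.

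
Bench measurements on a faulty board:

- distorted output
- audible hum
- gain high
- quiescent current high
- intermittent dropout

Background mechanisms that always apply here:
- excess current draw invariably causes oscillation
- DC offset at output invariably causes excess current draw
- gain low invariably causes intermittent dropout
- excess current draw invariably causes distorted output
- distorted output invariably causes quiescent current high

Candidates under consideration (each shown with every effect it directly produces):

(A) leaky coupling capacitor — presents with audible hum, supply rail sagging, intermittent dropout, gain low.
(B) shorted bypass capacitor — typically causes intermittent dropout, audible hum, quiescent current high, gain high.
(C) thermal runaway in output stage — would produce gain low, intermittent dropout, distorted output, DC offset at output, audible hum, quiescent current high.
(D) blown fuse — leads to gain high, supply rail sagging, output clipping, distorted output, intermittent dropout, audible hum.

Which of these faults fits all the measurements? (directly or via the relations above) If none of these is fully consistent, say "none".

Testing each hypothesis:
(A) leaky coupling capacitor — distorted output miss; audible hum match; gain high miss; quiescent current high miss; intermittent dropout match
(B) shorted bypass capacitor — does not account for distorted output
(C) thermal runaway in output stage — fails on gain high (predicts gain low, not gain high)
(D) blown fuse — accounts for every observation (quiescent current high through distorted output → quiescent current high)
Only (D) is consistent with every observation.

D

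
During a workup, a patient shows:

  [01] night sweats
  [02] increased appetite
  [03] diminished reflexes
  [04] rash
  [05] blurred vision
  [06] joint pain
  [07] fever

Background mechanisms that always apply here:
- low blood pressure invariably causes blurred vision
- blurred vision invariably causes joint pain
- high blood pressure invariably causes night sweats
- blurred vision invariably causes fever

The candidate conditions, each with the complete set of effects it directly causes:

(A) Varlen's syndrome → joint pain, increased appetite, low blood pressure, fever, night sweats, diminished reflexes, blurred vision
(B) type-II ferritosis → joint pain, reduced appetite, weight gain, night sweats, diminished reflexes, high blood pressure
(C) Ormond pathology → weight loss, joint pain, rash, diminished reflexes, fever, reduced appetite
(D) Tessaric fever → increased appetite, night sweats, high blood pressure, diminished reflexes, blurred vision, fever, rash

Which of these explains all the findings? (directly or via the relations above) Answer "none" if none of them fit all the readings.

D

For each candidate, compare predicted effects to what was observed:
(A) Varlen's syndrome — night sweats match; increased appetite match; diminished reflexes match; rash miss; blurred vision match; joint pain match; fever match
(B) type-II ferritosis — night sweats match; increased appetite miss; diminished reflexes match; rash miss; blurred vision miss; joint pain match; fever miss
(C) Ormond pathology — night sweats miss; increased appetite miss; diminished reflexes match; rash match; blurred vision miss; joint pain match; fever match
(D) Tessaric fever — night sweats match; increased appetite match; diminished reflexes match; rash match; blurred vision match; joint pain match (by blurred vision → joint pain); fever match
(D) is the only candidate with no mismatches.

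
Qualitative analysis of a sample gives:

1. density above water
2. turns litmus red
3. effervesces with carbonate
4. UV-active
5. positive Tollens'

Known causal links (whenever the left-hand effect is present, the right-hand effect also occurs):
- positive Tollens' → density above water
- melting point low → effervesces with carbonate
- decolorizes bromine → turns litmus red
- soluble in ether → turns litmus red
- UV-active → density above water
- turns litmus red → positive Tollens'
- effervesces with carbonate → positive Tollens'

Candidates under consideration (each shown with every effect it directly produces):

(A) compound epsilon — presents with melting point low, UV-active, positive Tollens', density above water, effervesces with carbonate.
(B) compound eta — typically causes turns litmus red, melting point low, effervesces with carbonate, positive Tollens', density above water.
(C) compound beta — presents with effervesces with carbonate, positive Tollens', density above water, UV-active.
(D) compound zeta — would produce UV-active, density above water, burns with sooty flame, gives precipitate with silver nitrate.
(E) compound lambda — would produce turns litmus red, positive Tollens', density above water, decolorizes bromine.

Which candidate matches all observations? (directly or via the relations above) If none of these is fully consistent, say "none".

Checking each candidate against the observations:
(A) compound epsilon — does not account for turns litmus red
(B) compound eta — does not account for UV-active
(C) compound beta — does not account for turns litmus red
(D) compound zeta — density above water ✓; turns litmus red ✗; effervesces with carbonate ✗; UV-active ✓; positive Tollens' ✗
(E) compound lambda — density above water ✓; turns litmus red ✓; effervesces with carbonate ✗; UV-active ✗; positive Tollens' ✓
None of the listed candidates fits everything.

none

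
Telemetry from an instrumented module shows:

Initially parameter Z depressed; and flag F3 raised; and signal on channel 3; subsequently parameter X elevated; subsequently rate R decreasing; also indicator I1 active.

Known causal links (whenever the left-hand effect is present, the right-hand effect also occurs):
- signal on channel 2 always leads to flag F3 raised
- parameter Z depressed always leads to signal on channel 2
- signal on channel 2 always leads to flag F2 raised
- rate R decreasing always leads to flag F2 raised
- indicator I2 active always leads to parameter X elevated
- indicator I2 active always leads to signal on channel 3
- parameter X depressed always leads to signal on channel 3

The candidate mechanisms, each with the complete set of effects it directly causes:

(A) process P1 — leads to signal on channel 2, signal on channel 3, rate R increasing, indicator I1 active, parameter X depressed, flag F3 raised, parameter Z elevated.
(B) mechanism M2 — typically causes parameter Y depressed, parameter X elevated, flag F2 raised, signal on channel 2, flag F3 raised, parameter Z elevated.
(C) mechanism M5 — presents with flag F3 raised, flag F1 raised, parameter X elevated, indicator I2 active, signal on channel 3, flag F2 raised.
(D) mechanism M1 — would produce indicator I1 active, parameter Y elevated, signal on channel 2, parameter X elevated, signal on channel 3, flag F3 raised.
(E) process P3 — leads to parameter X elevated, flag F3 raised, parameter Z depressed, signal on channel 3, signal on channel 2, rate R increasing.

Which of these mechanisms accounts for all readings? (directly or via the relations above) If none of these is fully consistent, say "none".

Per-candidate check:
(A) process P1 — parameter Z depressed ✗; flag F3 raised ✓; signal on channel 3 ✓; parameter X elevated ✗; rate R decreasing ✗; indicator I1 active ✓
(B) mechanism M2 — fails on parameter Z depressed, signal on channel 3, rate R decreasing, indicator I1 active (predicts parameter Z elevated, not parameter Z depressed)
(C) mechanism M5 — does not account for parameter Z depressed, rate R decreasing, indicator I1 active
(D) mechanism M1 — does not account for parameter Z depressed, rate R decreasing
(E) process P3 — parameter Z depressed ✓; flag F3 raised ✓; signal on channel 3 ✓; parameter X elevated ✓; rate R decreasing ✗; indicator I1 active ✗
No candidate is consistent with all observations.

none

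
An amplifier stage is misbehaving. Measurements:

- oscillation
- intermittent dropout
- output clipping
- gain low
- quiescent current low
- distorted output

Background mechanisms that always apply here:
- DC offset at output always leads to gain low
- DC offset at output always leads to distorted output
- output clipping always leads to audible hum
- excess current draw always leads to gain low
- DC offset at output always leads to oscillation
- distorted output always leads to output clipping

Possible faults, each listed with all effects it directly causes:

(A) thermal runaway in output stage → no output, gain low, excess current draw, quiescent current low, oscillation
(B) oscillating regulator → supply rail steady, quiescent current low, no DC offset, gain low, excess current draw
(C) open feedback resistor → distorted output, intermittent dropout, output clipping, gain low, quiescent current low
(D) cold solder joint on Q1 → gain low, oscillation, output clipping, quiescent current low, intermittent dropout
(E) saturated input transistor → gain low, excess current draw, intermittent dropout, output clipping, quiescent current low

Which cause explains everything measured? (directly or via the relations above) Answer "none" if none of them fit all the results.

Checking each candidate against the observations:
(A) thermal runaway in output stage — does not account for intermittent dropout, output clipping, distorted output
(B) oscillating regulator — oscillation NO; intermittent dropout NO; output clipping NO; gain low yes; quiescent current low yes; distorted output NO
(C) open feedback resistor — oscillation NO; intermittent dropout yes; output clipping yes; gain low yes; quiescent current low yes; distorted output yes
(D) cold solder joint on Q1 — does not account for distorted output
(E) saturated input transistor — does not account for oscillation, distorted output
Every candidate fails on at least one observation.

none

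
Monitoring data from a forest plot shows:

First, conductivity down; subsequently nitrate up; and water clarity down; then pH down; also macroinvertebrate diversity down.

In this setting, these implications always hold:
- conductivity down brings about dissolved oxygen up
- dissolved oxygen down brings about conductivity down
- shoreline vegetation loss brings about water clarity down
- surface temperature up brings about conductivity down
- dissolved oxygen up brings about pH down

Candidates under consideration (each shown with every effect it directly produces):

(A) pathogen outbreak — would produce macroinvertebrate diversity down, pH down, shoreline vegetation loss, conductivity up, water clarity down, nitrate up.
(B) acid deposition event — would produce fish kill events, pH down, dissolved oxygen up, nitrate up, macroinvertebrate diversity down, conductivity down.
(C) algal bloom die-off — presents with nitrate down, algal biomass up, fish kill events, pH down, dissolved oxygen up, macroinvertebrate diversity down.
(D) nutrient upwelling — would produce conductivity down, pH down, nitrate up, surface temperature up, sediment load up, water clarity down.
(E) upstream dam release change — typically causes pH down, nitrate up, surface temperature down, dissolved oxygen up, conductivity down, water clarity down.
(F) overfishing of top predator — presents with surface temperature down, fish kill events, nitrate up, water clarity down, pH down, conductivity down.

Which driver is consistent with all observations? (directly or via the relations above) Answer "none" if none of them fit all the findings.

none

Checking each candidate against the observations:
(A) pathogen outbreak — conductivity down miss; nitrate up match; water clarity down match; pH down match; macroinvertebrate diversity down match
(B) acid deposition event — conductivity down match; nitrate up match; water clarity down miss; pH down match; macroinvertebrate diversity down match
(C) algal bloom die-off — fails on conductivity down, nitrate up, water clarity down (predicts nitrate down, not nitrate up)
(D) nutrient upwelling — conductivity down match; nitrate up match; water clarity down match; pH down match; macroinvertebrate diversity down miss
(E) upstream dam release change — conductivity down match; nitrate up match; water clarity down match; pH down match; macroinvertebrate diversity down miss
(F) overfishing of top predator — does not account for macroinvertebrate diversity down
None of the listed candidates fits everything.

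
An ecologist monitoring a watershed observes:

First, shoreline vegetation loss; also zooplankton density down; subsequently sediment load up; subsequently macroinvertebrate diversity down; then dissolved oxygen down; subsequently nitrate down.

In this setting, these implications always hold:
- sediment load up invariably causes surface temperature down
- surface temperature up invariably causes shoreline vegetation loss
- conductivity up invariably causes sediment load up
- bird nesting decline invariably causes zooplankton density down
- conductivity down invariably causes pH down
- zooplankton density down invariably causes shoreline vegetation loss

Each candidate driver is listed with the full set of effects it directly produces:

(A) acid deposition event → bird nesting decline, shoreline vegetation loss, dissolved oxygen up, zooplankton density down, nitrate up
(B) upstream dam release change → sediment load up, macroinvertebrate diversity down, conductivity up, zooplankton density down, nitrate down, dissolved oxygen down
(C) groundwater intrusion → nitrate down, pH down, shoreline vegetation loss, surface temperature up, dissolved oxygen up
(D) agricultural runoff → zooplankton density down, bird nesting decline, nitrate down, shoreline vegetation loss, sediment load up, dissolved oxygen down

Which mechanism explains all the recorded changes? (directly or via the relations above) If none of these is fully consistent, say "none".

B

Testing each hypothesis:
(A) acid deposition event — shoreline vegetation loss yes; zooplankton density down yes; sediment load up NO; macroinvertebrate diversity down NO; dissolved oxygen down NO; nitrate down NO
(B) upstream dam release change — shoreline vegetation loss yes (by zooplankton density down → shoreline vegetation loss); zooplankton density down yes; sediment load up yes; macroinvertebrate diversity down yes; dissolved oxygen down yes; nitrate down yes
(C) groundwater intrusion — shoreline vegetation loss yes; zooplankton density down NO; sediment load up NO; macroinvertebrate diversity down NO; dissolved oxygen down NO; nitrate down yes
(D) agricultural runoff — shoreline vegetation loss yes; zooplankton density down yes; sediment load up yes; macroinvertebrate diversity down NO; dissolved oxygen down yes; nitrate down yes
(B) is the only candidate with no mismatches.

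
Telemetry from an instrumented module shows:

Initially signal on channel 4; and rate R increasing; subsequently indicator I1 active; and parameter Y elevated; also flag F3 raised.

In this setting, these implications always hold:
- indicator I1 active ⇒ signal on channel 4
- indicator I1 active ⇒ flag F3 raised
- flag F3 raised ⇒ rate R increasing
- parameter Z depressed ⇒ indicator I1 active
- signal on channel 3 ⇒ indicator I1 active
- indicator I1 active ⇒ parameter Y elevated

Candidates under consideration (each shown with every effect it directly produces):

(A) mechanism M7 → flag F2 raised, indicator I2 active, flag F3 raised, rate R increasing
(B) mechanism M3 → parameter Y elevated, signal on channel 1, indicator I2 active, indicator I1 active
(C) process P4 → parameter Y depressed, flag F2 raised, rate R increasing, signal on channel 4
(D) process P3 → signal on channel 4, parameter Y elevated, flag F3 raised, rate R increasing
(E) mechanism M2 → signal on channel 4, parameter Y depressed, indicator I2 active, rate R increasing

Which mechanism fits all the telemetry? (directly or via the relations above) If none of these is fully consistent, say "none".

Checking each candidate against the observations:
(A) mechanism M7 — signal on channel 4 ✗; rate R increasing ✓; indicator I1 active ✗; parameter Y elevated ✗; flag F3 raised ✓
(B) mechanism M3 — signal on channel 4 ✓ (via indicator I1 active → signal on channel 4); rate R increasing ✓ (via indicator I1 active → flag F3 raised → rate R increasing); indicator I1 active ✓; parameter Y elevated ✓; flag F3 raised ✓ (via indicator I1 active → flag F3 raised)
(C) process P4 — fails on indicator I1 active, parameter Y elevated, flag F3 raised (predicts parameter Y depressed, not parameter Y elevated)
(D) process P3 — does not account for indicator I1 active
(E) mechanism M2 — fails on indicator I1 active, parameter Y elevated, flag F3 raised (predicts parameter Y depressed, not parameter Y elevated)
(B) alone accounts for all the evidence.

B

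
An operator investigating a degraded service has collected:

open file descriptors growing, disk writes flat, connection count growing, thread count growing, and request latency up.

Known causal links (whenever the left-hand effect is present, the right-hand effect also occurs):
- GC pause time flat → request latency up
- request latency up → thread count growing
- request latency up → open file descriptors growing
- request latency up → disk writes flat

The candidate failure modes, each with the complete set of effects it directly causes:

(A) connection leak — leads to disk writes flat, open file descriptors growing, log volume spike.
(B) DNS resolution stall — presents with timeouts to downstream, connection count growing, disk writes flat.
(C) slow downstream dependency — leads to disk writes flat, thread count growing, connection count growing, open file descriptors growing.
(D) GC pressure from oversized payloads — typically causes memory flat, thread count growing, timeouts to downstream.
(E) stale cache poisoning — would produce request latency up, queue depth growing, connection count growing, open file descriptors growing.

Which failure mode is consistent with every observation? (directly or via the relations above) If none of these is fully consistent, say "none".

Testing each hypothesis:
(A) connection leak — open file descriptors growing ✓; disk writes flat ✓; connection count growing ✗; thread count growing ✗; request latency up ✗
(B) DNS resolution stall — open file descriptors growing ✗; disk writes flat ✓; connection count growing ✓; thread count growing ✗; request latency up ✗
(C) slow downstream dependency — does not account for request latency up
(D) GC pressure from oversized payloads — open file descriptors growing ✗; disk writes flat ✗; connection count growing ✗; thread count growing ✓; request latency up ✗
(E) stale cache poisoning — open file descriptors growing ✓; disk writes flat ✓ (by request latency up → disk writes flat); connection count growing ✓; thread count growing ✓ (by request latency up → thread count growing); request latency up ✓
(E) is the only candidate with no mismatches.

E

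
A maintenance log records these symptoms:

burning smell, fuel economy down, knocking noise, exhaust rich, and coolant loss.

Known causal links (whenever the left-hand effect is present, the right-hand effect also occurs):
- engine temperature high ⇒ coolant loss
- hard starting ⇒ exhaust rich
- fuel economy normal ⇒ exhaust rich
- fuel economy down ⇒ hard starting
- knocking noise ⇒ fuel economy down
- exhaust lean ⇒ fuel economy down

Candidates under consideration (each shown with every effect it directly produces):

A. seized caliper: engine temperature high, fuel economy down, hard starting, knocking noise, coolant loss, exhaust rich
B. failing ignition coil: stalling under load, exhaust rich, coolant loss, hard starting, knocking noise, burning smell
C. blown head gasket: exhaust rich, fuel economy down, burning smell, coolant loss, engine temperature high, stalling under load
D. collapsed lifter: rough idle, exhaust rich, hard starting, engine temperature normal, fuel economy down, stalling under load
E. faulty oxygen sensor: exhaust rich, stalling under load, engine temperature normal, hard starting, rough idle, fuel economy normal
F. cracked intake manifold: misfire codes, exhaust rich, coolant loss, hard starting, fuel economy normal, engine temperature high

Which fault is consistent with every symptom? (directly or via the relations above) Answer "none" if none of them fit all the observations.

Testing each hypothesis:
(A) seized caliper — burning smell NO; fuel economy down yes; knocking noise yes; exhaust rich yes; coolant loss yes
(B) failing ignition coil — accounts for every observation (fuel economy down by knocking noise → fuel economy down)
(C) blown head gasket — does not account for knocking noise
(D) collapsed lifter — does not account for burning smell, knocking noise, coolant loss
(E) faulty oxygen sensor — fails on burning smell, fuel economy down, knocking noise, coolant loss (predicts fuel economy normal, not fuel economy down)
(F) cracked intake manifold — burning smell NO; fuel economy down NO; knocking noise NO; exhaust rich yes; coolant loss yes
(B) alone accounts for all the evidence.

B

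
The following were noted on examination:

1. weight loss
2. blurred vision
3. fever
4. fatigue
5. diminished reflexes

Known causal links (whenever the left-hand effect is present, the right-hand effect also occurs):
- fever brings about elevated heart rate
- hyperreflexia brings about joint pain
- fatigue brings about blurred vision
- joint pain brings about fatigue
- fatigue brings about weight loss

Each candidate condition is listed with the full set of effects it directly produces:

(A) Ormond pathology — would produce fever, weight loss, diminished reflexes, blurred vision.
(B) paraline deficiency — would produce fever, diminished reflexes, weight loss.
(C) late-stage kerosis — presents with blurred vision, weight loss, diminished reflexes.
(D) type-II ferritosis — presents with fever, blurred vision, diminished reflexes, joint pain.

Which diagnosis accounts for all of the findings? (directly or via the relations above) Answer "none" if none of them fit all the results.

D

Testing each hypothesis:
(A) Ormond pathology — weight loss +; blurred vision +; fever +; fatigue -; diminished reflexes +
(B) paraline deficiency — does not account for blurred vision, fatigue
(C) late-stage kerosis — does not account for fever, fatigue
(D) type-II ferritosis — weight loss + (by joint pain → fatigue → weight loss); blurred vision +; fever +; fatigue + (by joint pain → fatigue); diminished reflexes +
Only (D) is consistent with every observation.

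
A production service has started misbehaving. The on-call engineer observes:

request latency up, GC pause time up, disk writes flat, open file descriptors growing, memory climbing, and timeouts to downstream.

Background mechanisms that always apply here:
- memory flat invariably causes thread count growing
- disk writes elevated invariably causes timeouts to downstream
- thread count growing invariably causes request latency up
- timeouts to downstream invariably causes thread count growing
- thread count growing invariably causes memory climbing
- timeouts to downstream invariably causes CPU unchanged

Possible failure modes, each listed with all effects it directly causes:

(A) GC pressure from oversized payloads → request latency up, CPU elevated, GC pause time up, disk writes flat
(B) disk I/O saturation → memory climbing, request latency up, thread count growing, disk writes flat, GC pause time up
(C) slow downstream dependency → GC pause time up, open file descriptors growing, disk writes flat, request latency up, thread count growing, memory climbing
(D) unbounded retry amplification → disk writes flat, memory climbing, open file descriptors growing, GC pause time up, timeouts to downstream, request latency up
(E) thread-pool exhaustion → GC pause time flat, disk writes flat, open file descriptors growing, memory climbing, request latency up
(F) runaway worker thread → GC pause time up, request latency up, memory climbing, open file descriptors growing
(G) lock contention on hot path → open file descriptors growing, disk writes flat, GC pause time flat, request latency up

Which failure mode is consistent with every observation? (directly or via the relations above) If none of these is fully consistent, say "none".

Testing each hypothesis:
(A) GC pressure from oversized payloads — does not account for open file descriptors growing, memory climbing, timeouts to downstream
(B) disk I/O saturation — request latency up yes; GC pause time up yes; disk writes flat yes; open file descriptors growing NO; memory climbing yes; timeouts to downstream NO
(C) slow downstream dependency — request latency up yes; GC pause time up yes; disk writes flat yes; open file descriptors growing yes; memory climbing yes; timeouts to downstream NO
(D) unbounded retry amplification — request latency up yes; GC pause time up yes; disk writes flat yes; open file descriptors growing yes; memory climbing yes; timeouts to downstream yes
(E) thread-pool exhaustion — request latency up yes; GC pause time up NO; disk writes flat yes; open file descriptors growing yes; memory climbing yes; timeouts to downstream NO
(F) runaway worker thread — does not account for disk writes flat, timeouts to downstream
(G) lock contention on hot path — fails on GC pause time up, memory climbing, timeouts to downstream (predicts GC pause time flat, not GC pause time up)
Only (D) is consistent with every observation.

D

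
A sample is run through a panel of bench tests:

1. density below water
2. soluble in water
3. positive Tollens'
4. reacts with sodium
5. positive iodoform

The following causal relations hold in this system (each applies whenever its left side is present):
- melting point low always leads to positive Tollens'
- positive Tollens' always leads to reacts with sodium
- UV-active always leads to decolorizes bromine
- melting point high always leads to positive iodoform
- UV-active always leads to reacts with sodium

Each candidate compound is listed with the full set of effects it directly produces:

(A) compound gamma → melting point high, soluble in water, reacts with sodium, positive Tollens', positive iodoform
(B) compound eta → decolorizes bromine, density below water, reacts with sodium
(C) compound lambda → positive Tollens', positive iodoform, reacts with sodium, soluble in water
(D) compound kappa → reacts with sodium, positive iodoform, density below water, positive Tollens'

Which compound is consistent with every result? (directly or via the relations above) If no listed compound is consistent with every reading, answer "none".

none

Per-candidate check:
(A) compound gamma — density below water -; soluble in water +; positive Tollens' +; reacts with sodium +; positive iodoform +
(B) compound eta — does not account for soluble in water, positive Tollens', positive iodoform
(C) compound lambda — density below water -; soluble in water +; positive Tollens' +; reacts with sodium +; positive iodoform +
(D) compound kappa — does not account for soluble in water
No candidate is consistent with all observations.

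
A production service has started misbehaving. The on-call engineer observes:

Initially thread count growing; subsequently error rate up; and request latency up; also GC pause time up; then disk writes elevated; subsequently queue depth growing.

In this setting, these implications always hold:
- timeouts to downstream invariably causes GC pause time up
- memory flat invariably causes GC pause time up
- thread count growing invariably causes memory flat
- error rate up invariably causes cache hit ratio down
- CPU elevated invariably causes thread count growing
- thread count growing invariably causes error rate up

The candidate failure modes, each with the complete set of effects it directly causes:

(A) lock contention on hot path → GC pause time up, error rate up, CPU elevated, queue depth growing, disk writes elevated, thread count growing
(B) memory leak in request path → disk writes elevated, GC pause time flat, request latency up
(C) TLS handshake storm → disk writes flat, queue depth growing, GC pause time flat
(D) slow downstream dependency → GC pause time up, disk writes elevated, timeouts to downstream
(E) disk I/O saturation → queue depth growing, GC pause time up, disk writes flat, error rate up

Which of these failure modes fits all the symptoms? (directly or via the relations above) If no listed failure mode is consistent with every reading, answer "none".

Checking each candidate against the observations:
(A) lock contention on hot path — thread count growing +; error rate up +; request latency up -; GC pause time up +; disk writes elevated +; queue depth growing +
(B) memory leak in request path — thread count growing -; error rate up -; request latency up +; GC pause time up -; disk writes elevated +; queue depth growing -
(C) TLS handshake storm — fails on thread count growing, error rate up, request latency up, GC pause time up, disk writes elevated (predicts GC pause time flat, not GC pause time up; predicts disk writes flat, not disk writes elevated)
(D) slow downstream dependency — thread count growing -; error rate up -; request latency up -; GC pause time up +; disk writes elevated +; queue depth growing -
(E) disk I/O saturation — fails on thread count growing, request latency up, disk writes elevated (predicts disk writes flat, not disk writes elevated)
No candidate is consistent with all observations.

none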